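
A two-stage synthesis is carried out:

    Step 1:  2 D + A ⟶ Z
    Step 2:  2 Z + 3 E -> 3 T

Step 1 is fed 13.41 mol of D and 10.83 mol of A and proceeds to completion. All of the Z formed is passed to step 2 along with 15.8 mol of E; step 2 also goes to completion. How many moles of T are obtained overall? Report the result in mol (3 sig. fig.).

Step 1:
n(D) = 13.41 mol
n(A) = 10.83 mol
n/ν for D = 13.41/2 = 6.705
n/ν for A = 10.83/1 = 10.83
Smallest n/ν is D → limiting reagent.
n(Z) produced = (1/2) × 13.41 = 6.705 mol
Step 2:
n(Z) available = 6.705 mol
n(E) = 15.80 mol
n/ν for Z = 6.705/2 = 3.353
n/ν for E = 15.80/3 = 5.267
Smallest n/ν is Z → limiting reagent.
n(T) = (3/2) × 6.705 = 10.06 mol

10.1 mol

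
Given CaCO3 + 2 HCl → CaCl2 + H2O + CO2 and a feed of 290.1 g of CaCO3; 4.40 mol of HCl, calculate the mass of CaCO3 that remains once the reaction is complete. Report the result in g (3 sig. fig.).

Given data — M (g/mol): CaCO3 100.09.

n(CaCO3) = 290.1 / 100.09 = 2.898 mol
n(HCl) = 4.400 mol
n/ν for CaCO3 = 2.898/1 = 2.898
n/ν for HCl = 4.400/2 = 2.200
Smallest n/ν is HCl → limiting reagent.
CaCO3 consumed = (1/2) × 4.400 = 2.200 mol
CaCO3 remaining = 2.898 − 2.200 = 0.6980 mol
mass = 0.6980 × 100.09 = 69.86 g

69.9 g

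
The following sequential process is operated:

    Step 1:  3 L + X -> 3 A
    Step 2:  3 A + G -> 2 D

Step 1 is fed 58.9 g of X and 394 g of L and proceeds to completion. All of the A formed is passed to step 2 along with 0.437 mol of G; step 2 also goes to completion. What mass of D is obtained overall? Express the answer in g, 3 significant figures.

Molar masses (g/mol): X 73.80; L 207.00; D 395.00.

Step 1:
n(X) = 58.90 / 73.80 = 0.7981 mol
n(L) = 394.0 / 207.00 = 1.903 mol
n/ν → X: 0.7981, L: 0.6343; L is limiting.
n(A) produced = (3/3) × 1.903 = 1.903 mol
Step 2:
n(A) available = 1.903 mol
n(G) = 0.4370 mol
n/ν → A: 0.6343, G: 0.4370; G is limiting.
n(D) = (2/1) × 0.4370 = 0.8740 mol
mass = 0.8740 × 395.00 = 345.2 g

345 g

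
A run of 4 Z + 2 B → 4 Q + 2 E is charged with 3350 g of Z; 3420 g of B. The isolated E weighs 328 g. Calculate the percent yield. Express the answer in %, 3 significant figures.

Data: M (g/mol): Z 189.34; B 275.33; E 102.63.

36.1 %

n(Z) = 3350 / 189.34 = 17.69 mol
n(B) = 3420 / 275.33 = 12.42 mol
n/ν for Z = 17.69/4 = 4.423
n/ν for B = 12.42/2 = 6.210
Smallest n/ν is Z → limiting reagent.
theoretical n(E) = (2/4) × 17.69 = 8.845 mol → 907.8 g
% yield = 328 / 907.8 × 100 = 36.13 %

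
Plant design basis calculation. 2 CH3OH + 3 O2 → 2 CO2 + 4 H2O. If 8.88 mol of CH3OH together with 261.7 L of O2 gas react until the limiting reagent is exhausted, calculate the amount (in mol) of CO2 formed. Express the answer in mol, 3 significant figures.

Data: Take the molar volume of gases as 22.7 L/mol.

7.69 mol

n(CH3OH) = 8.880 mol
n(O2) = 261.7 / 22.7 = 11.53 mol
n/ν for CH3OH = 8.880/2 = 4.440
n/ν for O2 = 11.53/3 = 3.843
Smallest n/ν is O2 → limiting reagent.
n(CO2) = (2/3) × 11.53 = 7.687 mol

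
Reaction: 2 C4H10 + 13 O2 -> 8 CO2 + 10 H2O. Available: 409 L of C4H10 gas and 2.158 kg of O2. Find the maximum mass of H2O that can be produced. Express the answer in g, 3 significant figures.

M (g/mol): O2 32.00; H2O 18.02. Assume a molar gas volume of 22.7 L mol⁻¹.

n(C4H10) = 409.0 / 22.7 = 18.02 mol
n(O2) = 2.158×1000 / 32.00 = 67.44 mol
n/ν for C4H10 = 18.02/2 = 9.010
n/ν for O2 = 67.44/13 = 5.188
Smallest n/ν is O2 → limiting reagent.
n(H2O) = (10/13) × 67.44 = 51.88 mol
mass = 51.88 × 18.02 = 934.9 g

935 g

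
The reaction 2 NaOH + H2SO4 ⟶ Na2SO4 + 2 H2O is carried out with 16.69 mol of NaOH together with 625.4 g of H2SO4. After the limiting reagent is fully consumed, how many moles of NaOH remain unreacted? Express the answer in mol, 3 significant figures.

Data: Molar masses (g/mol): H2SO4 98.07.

n(NaOH) = 16.69 mol
n(H2SO4) = 625.4 / 98.07 = 6.377 mol
n/ν for NaOH = 16.69/2 = 8.345
n/ν for H2SO4 = 6.377/1 = 6.377
Smallest n/ν is H2SO4 → limiting reagent.
NaOH consumed = (2/1) × 6.377 = 12.75 mol
NaOH remaining = 16.69 − 12.75 = 3.940 mol

3.94 mol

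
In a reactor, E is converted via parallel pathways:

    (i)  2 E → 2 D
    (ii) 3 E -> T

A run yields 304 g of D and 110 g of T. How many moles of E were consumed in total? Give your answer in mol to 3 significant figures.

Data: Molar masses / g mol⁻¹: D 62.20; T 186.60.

6.66 mol

n(D) = 304 / 62.20 = 4.887 mol
n(T) = 110 / 186.60 = 0.5895 mol
n(E) via (i) = (2/2)×4.887 = 4.887 mol
n(E) via (ii) = (3/1)×0.5895 = 1.769 mol
total n(E) = 4.887 + 1.769 = 6.656 mol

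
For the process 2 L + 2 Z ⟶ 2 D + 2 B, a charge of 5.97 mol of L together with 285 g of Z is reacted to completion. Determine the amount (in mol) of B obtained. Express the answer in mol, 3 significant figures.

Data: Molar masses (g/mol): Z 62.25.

n(L) = 5.970 mol
n(Z) = 285.0 / 62.25 = 4.578 mol
n/ν for L = 5.970/2 = 2.985
n/ν for Z = 4.578/2 = 2.289
Smallest n/ν is Z → limiting reagent.
n(B) = (2/2) × 4.578 = 4.578 mol

4.58 mol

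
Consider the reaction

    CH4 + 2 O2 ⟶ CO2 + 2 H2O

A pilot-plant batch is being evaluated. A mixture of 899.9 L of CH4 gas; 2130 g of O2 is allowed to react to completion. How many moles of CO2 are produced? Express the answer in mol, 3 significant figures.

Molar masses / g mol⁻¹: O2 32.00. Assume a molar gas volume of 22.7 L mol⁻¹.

33.3 mol

n(CH4) = 899.9 / 22.7 = 39.64 mol
n(O2) = 2130 / 32.00 = 66.56 mol
n/ν for CH4 = 39.64/1 = 39.64
n/ν for O2 = 66.56/2 = 33.28
Smallest n/ν is O2 → limiting reagent.
n(CO2) = (1/2) × 66.56 = 33.28 mol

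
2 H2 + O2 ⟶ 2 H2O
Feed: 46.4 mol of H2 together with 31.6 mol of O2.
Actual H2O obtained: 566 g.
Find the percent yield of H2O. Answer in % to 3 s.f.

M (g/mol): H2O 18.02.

67.7 %

n(H2) = 46.40 mol
n(O2) = 31.60 mol
n/ν for H2 = 46.40/2 = 23.20
n/ν for O2 = 31.60/1 = 31.60
Smallest n/ν is H2 → limiting reagent.
theoretical n(H2O) = (2/2) × 46.40 = 46.40 mol → 836.1 g
% yield = 566 / 836.1 × 100 = 67.70 %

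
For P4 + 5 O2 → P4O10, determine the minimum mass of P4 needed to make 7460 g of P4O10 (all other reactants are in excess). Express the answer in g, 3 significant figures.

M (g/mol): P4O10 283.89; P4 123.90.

3260 g

n(P4O10) = 7460 / 283.89 = 26.28 mol
n(P4) = (1/1) × 26.28 = 26.28 mol
mass = 26.28 × 123.90 = 3256 g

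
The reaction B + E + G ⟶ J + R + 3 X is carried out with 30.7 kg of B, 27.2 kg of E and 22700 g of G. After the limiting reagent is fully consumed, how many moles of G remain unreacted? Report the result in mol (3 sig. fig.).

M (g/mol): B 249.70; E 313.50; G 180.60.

38.9 mol

n(B) = 30.70×1000 / 249.70 = 122.9 mol
n(E) = 27.20×1000 / 313.50 = 86.76 mol
n(G) = 22700 / 180.60 = 125.7 mol
n/ν for B = 122.9/1 = 122.9
n/ν for E = 86.76/1 = 86.76
n/ν for G = 125.7/1 = 125.7
Smallest n/ν is E → limiting reagent.
G consumed = (1/1) × 86.76 = 86.76 mol
G remaining = 125.7 − 86.76 = 38.94 mol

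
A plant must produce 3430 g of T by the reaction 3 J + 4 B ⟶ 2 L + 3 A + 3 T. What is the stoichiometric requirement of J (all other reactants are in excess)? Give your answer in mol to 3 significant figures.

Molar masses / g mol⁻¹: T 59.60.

57.6 mol

n(T) = 3430 / 59.60 = 57.55 mol
n(J) = (3/3) × 57.55 = 57.55 mol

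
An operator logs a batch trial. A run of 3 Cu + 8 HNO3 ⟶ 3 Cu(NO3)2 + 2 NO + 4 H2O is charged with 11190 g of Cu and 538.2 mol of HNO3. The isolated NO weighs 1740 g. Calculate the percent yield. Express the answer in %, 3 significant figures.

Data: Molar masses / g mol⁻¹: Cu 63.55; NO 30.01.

n(Cu) = 11190 / 63.55 = 176.1 mol
n(HNO3) = 538.2 mol
n/ν for Cu = 176.1/3 = 58.70
n/ν for HNO3 = 538.2/8 = 67.28
Smallest n/ν is Cu → limiting reagent.
theoretical n(NO) = (2/3) × 176.1 = 117.4 mol → 3523 g
% yield = 1740 / 3523 × 100 = 49.39 %

49.4 %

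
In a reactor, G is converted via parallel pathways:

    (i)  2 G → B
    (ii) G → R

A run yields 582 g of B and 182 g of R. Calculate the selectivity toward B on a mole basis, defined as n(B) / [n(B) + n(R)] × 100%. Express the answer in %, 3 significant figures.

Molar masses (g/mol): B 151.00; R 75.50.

61.5 %

n(B) = 582 / 151.00 = 3.854 mol
n(R) = 182 / 75.50 = 2.411 mol
selectivity = 3.854/(3.854+2.411) × 100 = 61.52 %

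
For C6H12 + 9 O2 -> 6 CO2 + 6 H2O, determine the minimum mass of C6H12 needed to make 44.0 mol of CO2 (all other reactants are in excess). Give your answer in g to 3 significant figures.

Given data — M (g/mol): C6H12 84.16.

617 g

n(CO2) = 44.00 mol
n(C6H12) = (1/6) × 44.00 = 7.333 mol
mass = 7.333 × 84.16 = 617.1 g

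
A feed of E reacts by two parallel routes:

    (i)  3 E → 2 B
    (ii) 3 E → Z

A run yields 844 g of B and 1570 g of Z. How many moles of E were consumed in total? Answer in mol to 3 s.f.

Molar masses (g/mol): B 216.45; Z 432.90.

n(B) = 844 / 216.45 = 3.899 mol
n(Z) = 1570 / 432.90 = 3.627 mol
n(E) via (i) = (3/2)×3.899 = 5.849 mol
n(E) via (ii) = (3/1)×3.627 = 10.88 mol
total n(E) = 5.849 + 10.88 = 16.73 mol

16.7 mol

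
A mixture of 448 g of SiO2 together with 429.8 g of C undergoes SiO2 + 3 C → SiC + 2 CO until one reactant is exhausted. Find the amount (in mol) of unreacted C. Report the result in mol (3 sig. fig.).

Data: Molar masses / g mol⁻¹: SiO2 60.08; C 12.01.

n(SiO2) = 448.0 / 60.08 = 7.457 mol
n(C) = 429.8 / 12.01 = 35.79 mol
n/ν → SiO2: 7.457, C: 11.93; SiO2 is limiting.
C consumed = (3/1) × 7.457 = 22.37 mol
C remaining = 35.79 − 22.37 = 13.42 mol

13.4 mol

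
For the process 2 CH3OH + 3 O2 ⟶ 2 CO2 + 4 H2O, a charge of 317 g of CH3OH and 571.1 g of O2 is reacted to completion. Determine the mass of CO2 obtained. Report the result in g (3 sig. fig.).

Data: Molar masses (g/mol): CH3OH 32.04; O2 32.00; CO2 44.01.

n(CH3OH) = 317.0 / 32.04 = 9.894 mol
n(O2) = 571.1 / 32.00 = 17.85 mol
n/ν for CH3OH = 9.894/2 = 4.947
n/ν for O2 = 17.85/3 = 5.950
Smallest n/ν is CH3OH → limiting reagent.
n(CO2) = (2/2) × 9.894 = 9.894 mol
mass = 9.894 × 44.01 = 435.4 g

435 g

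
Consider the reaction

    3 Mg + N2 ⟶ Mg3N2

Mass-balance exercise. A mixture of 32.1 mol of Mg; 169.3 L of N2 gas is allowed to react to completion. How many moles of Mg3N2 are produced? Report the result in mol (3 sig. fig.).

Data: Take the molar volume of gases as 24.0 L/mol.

n(Mg) = 32.10 mol
n(N2) = 169.3 / 24.0 = 7.054 mol
n/ν → Mg: 10.70, N2: 7.054; N2 is limiting.
n(Mg3N2) = (1/1) × 7.054 = 7.054 mol

7.05 mol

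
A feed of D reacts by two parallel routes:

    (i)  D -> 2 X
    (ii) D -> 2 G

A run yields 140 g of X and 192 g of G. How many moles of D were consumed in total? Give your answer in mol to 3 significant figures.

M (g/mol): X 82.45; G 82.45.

n(X) = 140 / 82.45 = 1.698 mol
n(G) = 192 / 82.45 = 2.329 mol
n(D) via (i) = (1/2)×1.698 = 0.8490 mol
n(D) via (ii) = (1/2)×2.329 = 1.165 mol
total n(D) = 0.8490 + 1.165 = 2.014 mol

2.01 mol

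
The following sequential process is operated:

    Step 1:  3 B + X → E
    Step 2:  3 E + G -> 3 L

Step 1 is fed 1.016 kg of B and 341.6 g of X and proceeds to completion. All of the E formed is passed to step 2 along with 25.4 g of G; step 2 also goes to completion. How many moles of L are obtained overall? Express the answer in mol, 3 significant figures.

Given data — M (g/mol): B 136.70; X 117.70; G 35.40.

Step 1:
n(B) = 1.016×1000 / 136.70 = 7.432 mol
n(X) = 341.6 / 117.70 = 2.902 mol
n/ν for B = 7.432/3 = 2.477
n/ν for X = 2.902/1 = 2.902
Smallest n/ν is B → limiting reagent.
n(E) produced = (1/3) × 7.432 = 2.477 mol
Step 2:
n(E) available = 2.477 mol
n(G) = 25.40 / 35.40 = 0.7175 mol
n/ν for E = 2.477/3 = 0.8257
n/ν for G = 0.7175/1 = 0.7175
Smallest n/ν is G → limiting reagent.
n(L) = (3/1) × 0.7175 = 2.153 mol

2.15 mol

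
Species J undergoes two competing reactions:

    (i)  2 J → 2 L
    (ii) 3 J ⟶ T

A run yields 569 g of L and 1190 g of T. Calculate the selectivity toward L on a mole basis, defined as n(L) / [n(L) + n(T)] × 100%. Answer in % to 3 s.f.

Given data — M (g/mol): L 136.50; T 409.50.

58.9 %

n(L) = 569 / 136.50 = 4.168 mol
n(T) = 1190 / 409.50 = 2.906 mol
selectivity = 4.168/(4.168+2.906) × 100 = 58.92 %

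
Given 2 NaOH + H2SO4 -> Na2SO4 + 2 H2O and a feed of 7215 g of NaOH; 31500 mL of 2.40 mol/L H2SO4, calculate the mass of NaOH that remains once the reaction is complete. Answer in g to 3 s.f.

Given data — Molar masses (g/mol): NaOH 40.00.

1170 g

n(NaOH) = 7215 / 40.00 = 180.4 mol
n(H2SO4) = 2.40 × 31500/1000 = 75.60 mol
n/ν for NaOH = 180.4/2 = 90.20
n/ν for H2SO4 = 75.60/1 = 75.60
Smallest n/ν is H2SO4 → limiting reagent.
NaOH consumed = (2/1) × 75.60 = 151.2 mol
NaOH remaining = 180.4 − 151.2 = 29.20 mol
mass = 29.20 × 40.00 = 1168 g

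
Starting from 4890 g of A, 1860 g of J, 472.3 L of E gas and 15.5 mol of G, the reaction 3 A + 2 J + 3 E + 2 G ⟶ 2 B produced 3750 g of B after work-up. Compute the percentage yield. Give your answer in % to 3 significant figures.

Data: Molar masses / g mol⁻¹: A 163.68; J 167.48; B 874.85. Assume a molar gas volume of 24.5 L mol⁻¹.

n(A) = 4890 / 163.68 = 29.88 mol
n(J) = 1860 / 167.48 = 11.11 mol
n(E) = 472.3 / 24.5 = 19.28 mol
n(G) = 15.50 mol
n/ν for A = 29.88/3 = 9.960
n/ν for J = 11.11/2 = 5.555
n/ν for E = 19.28/3 = 6.427
n/ν for G = 15.50/2 = 7.750
Smallest n/ν is J → limiting reagent.
theoretical n(B) = (2/2) × 11.11 = 11.11 mol → 9720 g
% yield = 3750 / 9720 × 100 = 38.58 %

38.6 %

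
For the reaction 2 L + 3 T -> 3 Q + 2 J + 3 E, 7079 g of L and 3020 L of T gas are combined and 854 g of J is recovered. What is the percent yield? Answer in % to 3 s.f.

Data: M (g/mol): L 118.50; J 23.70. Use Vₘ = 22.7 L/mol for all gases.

n(L) = 7079 / 118.50 = 59.74 mol
n(T) = 3020 / 22.7 = 133.0 mol
n/ν for L = 59.74/2 = 29.87
n/ν for T = 133.0/3 = 44.33
Smallest n/ν is L → limiting reagent.
theoretical n(J) = (2/2) × 59.74 = 59.74 mol → 1416 g
% yield = 854 / 1416 × 100 = 60.31 %

60.3 %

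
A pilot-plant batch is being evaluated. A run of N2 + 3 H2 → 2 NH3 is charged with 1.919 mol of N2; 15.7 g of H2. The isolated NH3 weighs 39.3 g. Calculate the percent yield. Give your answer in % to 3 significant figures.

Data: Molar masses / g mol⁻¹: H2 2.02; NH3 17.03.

60.1 %

n(N2) = 1.919 mol
n(H2) = 15.70 / 2.02 = 7.772 mol
n/ν → N2: 1.919, H2: 2.591; N2 is limiting.
theoretical n(NH3) = (2/1) × 1.919 = 3.838 mol → 65.36 g
% yield = 39.3 / 65.36 × 100 = 60.13 %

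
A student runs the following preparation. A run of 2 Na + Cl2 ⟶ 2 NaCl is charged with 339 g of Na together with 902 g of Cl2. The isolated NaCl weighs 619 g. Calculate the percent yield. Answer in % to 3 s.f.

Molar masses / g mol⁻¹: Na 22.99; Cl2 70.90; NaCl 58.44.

71.8 %

n(Na) = 339.0 / 22.99 = 14.75 mol
n(Cl2) = 902.0 / 70.90 = 12.72 mol
n/ν for Na = 14.75/2 = 7.375
n/ν for Cl2 = 12.72/1 = 12.72
Smallest n/ν is Na → limiting reagent.
theoretical n(NaCl) = (2/2) × 14.75 = 14.75 mol → 862.0 g
% yield = 619 / 862.0 × 100 = 71.81 %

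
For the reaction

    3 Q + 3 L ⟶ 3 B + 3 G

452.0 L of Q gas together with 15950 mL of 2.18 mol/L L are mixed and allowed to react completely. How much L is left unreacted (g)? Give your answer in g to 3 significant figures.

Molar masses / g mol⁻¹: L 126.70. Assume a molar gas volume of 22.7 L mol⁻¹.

n(Q) = 452.0 / 22.7 = 19.91 mol
n(L) = 2.18 × 15950/1000 = 34.77 mol
n/ν for Q = 19.91/3 = 6.637
n/ν for L = 34.77/3 = 11.59
Smallest n/ν is Q → limiting reagent.
L consumed = (3/3) × 19.91 = 19.91 mol
L remaining = 34.77 − 19.91 = 14.86 mol
mass = 14.86 × 126.70 = 1883 g

1880 g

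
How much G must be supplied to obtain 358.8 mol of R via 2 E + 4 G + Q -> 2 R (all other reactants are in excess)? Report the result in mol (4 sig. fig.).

717.6 mol

n(R) = 358.8 mol
n(G) = (4/2) × 358.8 = 717.6 mol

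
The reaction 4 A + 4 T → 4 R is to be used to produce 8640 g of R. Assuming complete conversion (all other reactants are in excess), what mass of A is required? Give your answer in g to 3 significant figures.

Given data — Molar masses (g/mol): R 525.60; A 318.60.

n(R) = 8640 / 525.60 = 16.44 mol
n(A) = (4/4) × 16.44 = 16.44 mol
mass = 16.44 × 318.60 = 5238 g

5240 g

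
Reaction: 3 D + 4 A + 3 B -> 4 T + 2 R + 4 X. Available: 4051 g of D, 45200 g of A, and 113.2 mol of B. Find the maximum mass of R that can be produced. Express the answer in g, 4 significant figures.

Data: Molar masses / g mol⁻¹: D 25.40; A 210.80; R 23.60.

1781 g

n(D) = 4051 / 25.40 = 159.5 mol
n(A) = 45200 / 210.80 = 214.4 mol
n(B) = 113.2 mol
n/ν → D: 53.17, A: 53.60, B: 37.73; B is limiting.
n(R) = (2/3) × 113.2 = 75.47 mol
mass = 75.47 × 23.60 = 1781 g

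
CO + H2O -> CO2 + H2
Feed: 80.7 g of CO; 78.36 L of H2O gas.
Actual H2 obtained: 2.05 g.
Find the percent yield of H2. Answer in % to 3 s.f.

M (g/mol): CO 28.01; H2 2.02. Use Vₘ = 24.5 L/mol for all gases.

n(CO) = 80.70 / 28.01 = 2.881 mol
n(H2O) = 78.36 / 24.5 = 3.198 mol
n/ν → CO: 2.881, H2O: 3.198; CO is limiting.
theoretical n(H2) = (1/1) × 2.881 = 2.881 mol → 5.820 g
% yield = 2.05 / 5.820 × 100 = 35.22 %

35.2 %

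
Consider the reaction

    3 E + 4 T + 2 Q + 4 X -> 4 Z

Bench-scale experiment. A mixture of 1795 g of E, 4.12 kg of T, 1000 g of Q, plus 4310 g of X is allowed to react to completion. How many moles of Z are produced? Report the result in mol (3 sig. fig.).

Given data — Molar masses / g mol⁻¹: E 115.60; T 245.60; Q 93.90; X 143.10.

n(E) = 1795 / 115.60 = 15.53 mol
n(T) = 4.120×1000 / 245.60 = 16.78 mol
n(Q) = 1000 / 93.90 = 10.65 mol
n(X) = 4310 / 143.10 = 30.12 mol
n/ν for E = 15.53/3 = 5.177
n/ν for T = 16.78/4 = 4.195
n/ν for Q = 10.65/2 = 5.325
n/ν for X = 30.12/4 = 7.530
Smallest n/ν is T → limiting reagent.
n(Z) = (4/4) × 16.78 = 16.78 mol

16.8 mol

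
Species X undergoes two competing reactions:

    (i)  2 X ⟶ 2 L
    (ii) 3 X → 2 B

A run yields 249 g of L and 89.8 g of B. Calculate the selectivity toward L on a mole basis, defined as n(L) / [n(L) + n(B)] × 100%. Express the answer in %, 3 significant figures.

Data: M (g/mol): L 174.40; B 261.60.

n(L) = 249 / 174.40 = 1.428 mol
n(B) = 89.8 / 261.60 = 0.3433 mol
selectivity = 1.428/(1.428+0.3433) × 100 = 80.62 %

80.6 %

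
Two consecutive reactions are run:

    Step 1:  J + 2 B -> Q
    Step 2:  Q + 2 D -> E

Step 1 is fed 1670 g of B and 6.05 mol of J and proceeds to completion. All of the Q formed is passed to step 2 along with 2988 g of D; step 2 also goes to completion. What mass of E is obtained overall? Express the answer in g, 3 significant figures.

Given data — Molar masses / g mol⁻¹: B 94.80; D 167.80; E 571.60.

3460 g

Step 1:
n(B) = 1670 / 94.80 = 17.62 mol
n(J) = 6.050 mol
n/ν for B = 17.62/2 = 8.810
n/ν for J = 6.050/1 = 6.050
Smallest n/ν is J → limiting reagent.
n(Q) produced = (1/1) × 6.050 = 6.050 mol
Step 2:
n(Q) available = 6.050 mol
n(D) = 2988 / 167.80 = 17.81 mol
n/ν for Q = 6.050/1 = 6.050
n/ν for D = 17.81/2 = 8.905
Smallest n/ν is Q → limiting reagent.
n(E) = (1/1) × 6.050 = 6.050 mol
mass = 6.050 × 571.60 = 3458 g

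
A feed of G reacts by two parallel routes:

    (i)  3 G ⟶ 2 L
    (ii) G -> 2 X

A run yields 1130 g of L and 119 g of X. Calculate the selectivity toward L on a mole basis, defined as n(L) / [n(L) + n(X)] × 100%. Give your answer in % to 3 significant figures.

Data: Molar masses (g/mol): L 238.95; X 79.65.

n(L) = 1130 / 238.95 = 4.729 mol
n(X) = 119 / 79.65 = 1.494 mol
selectivity = 4.729/(4.729+1.494) × 100 = 75.99 %

76.0 %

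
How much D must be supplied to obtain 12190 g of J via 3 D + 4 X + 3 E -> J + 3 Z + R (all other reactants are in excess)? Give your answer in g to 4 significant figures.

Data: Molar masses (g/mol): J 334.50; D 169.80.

18560 g

n(J) = 12190 / 334.50 = 36.44 mol
n(D) = (3/1) × 36.44 = 109.3 mol
mass = 109.3 × 169.80 = 18560 g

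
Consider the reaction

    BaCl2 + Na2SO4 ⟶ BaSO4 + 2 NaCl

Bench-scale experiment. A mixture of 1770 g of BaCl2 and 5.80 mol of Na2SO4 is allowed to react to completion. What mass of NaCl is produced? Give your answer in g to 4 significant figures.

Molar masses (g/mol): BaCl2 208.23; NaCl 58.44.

n(BaCl2) = 1770 / 208.23 = 8.500 mol
n(Na2SO4) = 5.800 mol
n/ν → BaCl2: 8.500, Na2SO4: 5.800; Na2SO4 is limiting.
n(NaCl) = (2/1) × 5.800 = 11.60 mol
mass = 11.60 × 58.44 = 677.9 g

677.9 g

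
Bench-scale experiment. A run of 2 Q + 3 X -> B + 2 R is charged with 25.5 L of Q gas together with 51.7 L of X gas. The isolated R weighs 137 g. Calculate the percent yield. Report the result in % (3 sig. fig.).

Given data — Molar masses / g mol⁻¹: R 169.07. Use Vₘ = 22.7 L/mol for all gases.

n(Q) = 25.50 / 22.7 = 1.123 mol
n(X) = 51.70 / 22.7 = 2.278 mol
n/ν for Q = 1.123/2 = 0.5615
n/ν for X = 2.278/3 = 0.7593
Smallest n/ν is Q → limiting reagent.
theoretical n(R) = (2/2) × 1.123 = 1.123 mol → 189.9 g
% yield = 137 / 189.9 × 100 = 72.14 %

72.1 %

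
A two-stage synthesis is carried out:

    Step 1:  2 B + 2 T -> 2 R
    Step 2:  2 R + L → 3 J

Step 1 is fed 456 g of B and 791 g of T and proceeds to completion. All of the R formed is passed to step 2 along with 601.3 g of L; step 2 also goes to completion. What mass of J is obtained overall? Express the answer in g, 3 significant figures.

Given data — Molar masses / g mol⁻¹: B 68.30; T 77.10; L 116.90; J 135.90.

1360 g

Step 1:
n(B) = 456.0 / 68.30 = 6.676 mol
n(T) = 791.0 / 77.10 = 10.26 mol
n/ν → B: 3.338, T: 5.130; B is limiting.
n(R) produced = (2/2) × 6.676 = 6.676 mol
Step 2:
n(R) available = 6.676 mol
n(L) = 601.3 / 116.90 = 5.144 mol
n/ν → R: 3.338, L: 5.144; R is limiting.
n(J) = (3/2) × 6.676 = 10.01 mol
mass = 10.01 × 135.90 = 1360 g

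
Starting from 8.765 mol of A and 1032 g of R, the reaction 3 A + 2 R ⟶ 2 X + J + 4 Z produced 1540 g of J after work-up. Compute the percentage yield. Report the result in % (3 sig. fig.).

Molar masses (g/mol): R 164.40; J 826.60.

63.8 %

n(A) = 8.765 mol
n(R) = 1032 / 164.40 = 6.277 mol
n/ν for A = 8.765/3 = 2.922
n/ν for R = 6.277/2 = 3.139
Smallest n/ν is A → limiting reagent.
theoretical n(J) = (1/3) × 8.765 = 2.922 mol → 2415 g
% yield = 1540 / 2415 × 100 = 63.77 %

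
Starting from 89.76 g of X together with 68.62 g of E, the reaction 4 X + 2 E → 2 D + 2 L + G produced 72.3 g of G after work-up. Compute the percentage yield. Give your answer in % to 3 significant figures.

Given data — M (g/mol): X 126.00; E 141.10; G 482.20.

84.2 %

n(X) = 89.76 / 126.00 = 0.7124 mol
n(E) = 68.62 / 141.10 = 0.4863 mol
n/ν → X: 0.1781, E: 0.2432; X is limiting.
theoretical n(G) = (1/4) × 0.7124 = 0.1781 mol → 85.88 g
% yield = 72.3 / 85.88 × 100 = 84.19 %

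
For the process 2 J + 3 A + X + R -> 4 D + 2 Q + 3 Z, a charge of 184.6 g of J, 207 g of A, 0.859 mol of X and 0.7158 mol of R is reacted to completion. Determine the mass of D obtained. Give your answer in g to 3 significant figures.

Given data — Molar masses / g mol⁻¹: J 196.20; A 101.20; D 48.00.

n(J) = 184.6 / 196.20 = 0.9409 mol
n(A) = 207.0 / 101.20 = 2.045 mol
n(X) = 0.8590 mol
n(R) = 0.7158 mol
n/ν for J = 0.9409/2 = 0.4705
n/ν for A = 2.045/3 = 0.6817
n/ν for X = 0.8590/1 = 0.8590
n/ν for R = 0.7158/1 = 0.7158
Smallest n/ν is J → limiting reagent.
n(D) = (4/2) × 0.9409 = 1.882 mol
mass = 1.882 × 48.00 = 90.34 g

90.3 g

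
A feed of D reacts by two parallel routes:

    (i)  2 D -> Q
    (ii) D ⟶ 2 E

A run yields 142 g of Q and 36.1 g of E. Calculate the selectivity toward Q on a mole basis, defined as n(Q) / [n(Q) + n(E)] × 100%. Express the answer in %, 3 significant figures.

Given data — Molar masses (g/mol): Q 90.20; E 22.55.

n(Q) = 142 / 90.20 = 1.574 mol
n(E) = 36.1 / 22.55 = 1.601 mol
selectivity = 1.574/(1.574+1.601) × 100 = 49.57 %

49.6 %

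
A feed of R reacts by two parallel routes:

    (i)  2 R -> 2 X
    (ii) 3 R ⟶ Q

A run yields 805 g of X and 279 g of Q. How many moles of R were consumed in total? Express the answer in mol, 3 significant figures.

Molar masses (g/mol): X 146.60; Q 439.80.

7.39 mol

n(X) = 805 / 146.60 = 5.491 mol
n(Q) = 279 / 439.80 = 0.6344 mol
n(R) via (i) = (2/2)×5.491 = 5.491 mol
n(R) via (ii) = (3/1)×0.6344 = 1.903 mol
total n(R) = 5.491 + 1.903 = 7.394 mol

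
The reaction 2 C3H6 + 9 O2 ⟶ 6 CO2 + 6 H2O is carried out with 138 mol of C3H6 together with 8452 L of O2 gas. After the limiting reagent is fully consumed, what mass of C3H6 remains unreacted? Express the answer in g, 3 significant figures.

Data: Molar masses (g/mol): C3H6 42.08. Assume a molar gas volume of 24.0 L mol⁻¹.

n(C3H6) = 138.0 mol
n(O2) = 8452 / 24.0 = 352.2 mol
n/ν for C3H6 = 138.0/2 = 69.00
n/ν for O2 = 352.2/9 = 39.13
Smallest n/ν is O2 → limiting reagent.
C3H6 consumed = (2/9) × 352.2 = 78.27 mol
C3H6 remaining = 138.0 − 78.27 = 59.73 mol
mass = 59.73 × 42.08 = 2513 g

2510 g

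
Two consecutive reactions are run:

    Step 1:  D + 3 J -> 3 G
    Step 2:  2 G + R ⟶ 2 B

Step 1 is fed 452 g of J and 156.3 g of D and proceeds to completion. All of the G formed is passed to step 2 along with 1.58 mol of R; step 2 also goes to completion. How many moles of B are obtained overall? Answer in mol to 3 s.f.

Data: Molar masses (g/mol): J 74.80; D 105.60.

Step 1:
n(J) = 452.0 / 74.80 = 6.043 mol
n(D) = 156.3 / 105.60 = 1.480 mol
n/ν for J = 6.043/3 = 2.014
n/ν for D = 1.480/1 = 1.480
Smallest n/ν is D → limiting reagent.
n(G) produced = (3/1) × 1.480 = 4.440 mol
Step 2:
n(G) available = 4.440 mol
n(R) = 1.580 mol
n/ν for G = 4.440/2 = 2.220
n/ν for R = 1.580/1 = 1.580
Smallest n/ν is R → limiting reagent.
n(B) = (2/1) × 1.580 = 3.160 mol

3.16 mol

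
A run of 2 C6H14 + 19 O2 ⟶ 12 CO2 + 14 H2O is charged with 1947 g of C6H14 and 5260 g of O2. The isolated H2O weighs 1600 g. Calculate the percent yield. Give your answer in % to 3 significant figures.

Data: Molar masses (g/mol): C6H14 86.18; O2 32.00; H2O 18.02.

73.3 %

n(C6H14) = 1947 / 86.18 = 22.59 mol
n(O2) = 5260 / 32.00 = 164.4 mol
n/ν for C6H14 = 22.59/2 = 11.30
n/ν for O2 = 164.4/19 = 8.653
Smallest n/ν is O2 → limiting reagent.
theoretical n(H2O) = (14/19) × 164.4 = 121.1 mol → 2182 g
% yield = 1600 / 2182 × 100 = 73.33 %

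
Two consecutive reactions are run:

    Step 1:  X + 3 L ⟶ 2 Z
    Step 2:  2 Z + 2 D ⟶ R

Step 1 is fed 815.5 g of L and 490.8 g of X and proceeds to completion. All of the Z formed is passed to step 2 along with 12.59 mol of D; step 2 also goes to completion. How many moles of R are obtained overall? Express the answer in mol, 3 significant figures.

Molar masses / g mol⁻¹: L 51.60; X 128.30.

Step 1:
n(L) = 815.5 / 51.60 = 15.80 mol
n(X) = 490.8 / 128.30 = 3.825 mol
n/ν for L = 15.80/3 = 5.267
n/ν for X = 3.825/1 = 3.825
Smallest n/ν is X → limiting reagent.
n(Z) produced = (2/1) × 3.825 = 7.650 mol
Step 2:
n(Z) available = 7.650 mol
n(D) = 12.59 mol
n/ν for Z = 7.650/2 = 3.825
n/ν for D = 12.59/2 = 6.295
Smallest n/ν is Z → limiting reagent.
n(R) = (1/2) × 7.650 = 3.825 mol

3.83 mol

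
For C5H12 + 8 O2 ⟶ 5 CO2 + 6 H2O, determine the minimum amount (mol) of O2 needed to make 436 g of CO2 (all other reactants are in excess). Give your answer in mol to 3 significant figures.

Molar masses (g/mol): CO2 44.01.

15.9 mol

n(CO2) = 436 / 44.01 = 9.907 mol
n(O2) = (8/5) × 9.907 = 15.85 mol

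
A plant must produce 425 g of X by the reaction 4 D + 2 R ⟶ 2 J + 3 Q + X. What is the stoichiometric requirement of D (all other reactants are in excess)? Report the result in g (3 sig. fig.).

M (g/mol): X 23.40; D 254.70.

18500 g

n(X) = 425 / 23.40 = 18.16 mol
n(D) = (4/1) × 18.16 = 72.64 mol
mass = 72.64 × 254.70 = 18500 g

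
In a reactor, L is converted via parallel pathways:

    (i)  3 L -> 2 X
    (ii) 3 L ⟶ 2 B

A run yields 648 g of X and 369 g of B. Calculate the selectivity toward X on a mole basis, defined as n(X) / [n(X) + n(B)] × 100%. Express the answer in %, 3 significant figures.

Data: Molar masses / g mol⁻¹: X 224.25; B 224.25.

63.7 %

n(X) = 648 / 224.25 = 2.890 mol
n(B) = 369 / 224.25 = 1.645 mol
selectivity = 2.890/(2.890+1.645) × 100 = 63.73 %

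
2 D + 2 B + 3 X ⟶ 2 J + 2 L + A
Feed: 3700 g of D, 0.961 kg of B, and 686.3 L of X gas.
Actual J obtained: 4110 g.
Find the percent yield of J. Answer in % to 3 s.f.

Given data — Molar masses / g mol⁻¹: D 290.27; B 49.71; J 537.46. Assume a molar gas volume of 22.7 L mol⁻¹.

60.0 %

n(D) = 3700 / 290.27 = 12.75 mol
n(B) = 0.9610×1000 / 49.71 = 19.33 mol
n(X) = 686.3 / 22.7 = 30.23 mol
n/ν → D: 6.375, B: 9.665, X: 10.08; D is limiting.
theoretical n(J) = (2/2) × 12.75 = 12.75 mol → 6853 g
% yield = 4110 / 6853 × 100 = 59.97 %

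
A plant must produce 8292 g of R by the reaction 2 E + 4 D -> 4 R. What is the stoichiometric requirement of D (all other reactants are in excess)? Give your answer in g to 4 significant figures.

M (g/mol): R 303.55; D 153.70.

n(R) = 8292 / 303.55 = 27.32 mol
n(D) = (4/4) × 27.32 = 27.32 mol
mass = 27.32 × 153.70 = 4199 g

4199 g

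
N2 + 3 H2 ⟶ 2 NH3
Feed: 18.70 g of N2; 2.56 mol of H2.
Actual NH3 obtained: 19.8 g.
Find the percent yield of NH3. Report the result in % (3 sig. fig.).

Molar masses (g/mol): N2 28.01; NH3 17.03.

87.1 %

n(N2) = 18.70 / 28.01 = 0.6676 mol
n(H2) = 2.560 mol
n/ν → N2: 0.6676, H2: 0.8533; N2 is limiting.
theoretical n(NH3) = (2/1) × 0.6676 = 1.335 mol → 22.74 g
% yield = 19.8 / 22.74 × 100 = 87.07 %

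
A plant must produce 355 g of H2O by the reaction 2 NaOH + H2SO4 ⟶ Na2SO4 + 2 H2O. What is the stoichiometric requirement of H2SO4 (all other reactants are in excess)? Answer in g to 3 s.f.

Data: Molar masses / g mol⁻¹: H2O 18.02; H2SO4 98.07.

n(H2O) = 355 / 18.02 = 19.70 mol
n(H2SO4) = (1/2) × 19.70 = 9.850 mol
mass = 9.850 × 98.07 = 966.0 g

966 g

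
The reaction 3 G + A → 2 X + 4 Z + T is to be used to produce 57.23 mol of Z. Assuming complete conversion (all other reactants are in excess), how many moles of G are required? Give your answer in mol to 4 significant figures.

n(Z) = 57.23 mol
n(G) = (3/4) × 57.23 = 42.92 mol

42.92 mol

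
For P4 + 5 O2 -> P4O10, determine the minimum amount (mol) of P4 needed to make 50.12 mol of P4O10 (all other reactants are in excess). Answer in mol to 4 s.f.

n(P4O10) = 50.12 mol
n(P4) = (1/1) × 50.12 = 50.12 mol

50.12 mol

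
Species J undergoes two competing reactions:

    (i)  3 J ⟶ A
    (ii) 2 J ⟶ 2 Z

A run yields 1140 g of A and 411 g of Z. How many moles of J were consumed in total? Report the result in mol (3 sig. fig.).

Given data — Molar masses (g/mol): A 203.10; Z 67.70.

n(A) = 1140 / 203.10 = 5.613 mol
n(Z) = 411 / 67.70 = 6.071 mol
n(J) via (i) = (3/1)×5.613 = 16.84 mol
n(J) via (ii) = (2/2)×6.071 = 6.071 mol
total n(J) = 16.84 + 6.071 = 22.91 mol

22.9 mol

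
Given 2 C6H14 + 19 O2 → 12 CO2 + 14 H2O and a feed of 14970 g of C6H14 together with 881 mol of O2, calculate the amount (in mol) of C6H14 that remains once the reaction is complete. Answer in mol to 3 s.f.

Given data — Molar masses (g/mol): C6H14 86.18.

81.0 mol

n(C6H14) = 14970 / 86.18 = 173.7 mol
n(O2) = 881.0 mol
n/ν for C6H14 = 173.7/2 = 86.85
n/ν for O2 = 881.0/19 = 46.37
Smallest n/ν is O2 → limiting reagent.
C6H14 consumed = (2/19) × 881.0 = 92.74 mol
C6H14 remaining = 173.7 − 92.74 = 80.96 mol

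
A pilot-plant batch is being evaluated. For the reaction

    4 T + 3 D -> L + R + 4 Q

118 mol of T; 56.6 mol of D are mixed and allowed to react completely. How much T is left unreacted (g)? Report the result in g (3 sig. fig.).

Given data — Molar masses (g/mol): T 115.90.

4930 g

n(T) = 118.0 mol
n(D) = 56.60 mol
n/ν → T: 29.50, D: 18.87; D is limiting.
T consumed = (4/3) × 56.60 = 75.47 mol
T remaining = 118.0 − 75.47 = 42.53 mol
mass = 42.53 × 115.90 = 4929 g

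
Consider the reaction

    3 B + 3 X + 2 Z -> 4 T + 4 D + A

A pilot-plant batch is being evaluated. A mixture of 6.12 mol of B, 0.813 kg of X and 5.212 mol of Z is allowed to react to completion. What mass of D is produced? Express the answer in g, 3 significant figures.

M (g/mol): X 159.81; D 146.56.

n(B) = 6.120 mol
n(X) = 0.8130×1000 / 159.81 = 5.087 mol
n(Z) = 5.212 mol
n/ν for B = 6.120/3 = 2.040
n/ν for X = 5.087/3 = 1.696
n/ν for Z = 5.212/2 = 2.606
Smallest n/ν is X → limiting reagent.
n(D) = (4/3) × 5.087 = 6.783 mol
mass = 6.783 × 146.56 = 994.1 g

994 g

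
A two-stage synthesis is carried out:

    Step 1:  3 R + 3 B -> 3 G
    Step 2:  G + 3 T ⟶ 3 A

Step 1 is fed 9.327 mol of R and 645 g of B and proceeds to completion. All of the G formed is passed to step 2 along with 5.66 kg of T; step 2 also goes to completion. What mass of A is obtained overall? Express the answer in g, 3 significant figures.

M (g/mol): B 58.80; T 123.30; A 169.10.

Step 1:
n(R) = 9.327 mol
n(B) = 645.0 / 58.80 = 10.97 mol
n/ν for R = 9.327/3 = 3.109
n/ν for B = 10.97/3 = 3.657
Smallest n/ν is R → limiting reagent.
n(G) produced = (3/3) × 9.327 = 9.327 mol
Step 2:
n(G) available = 9.327 mol
n(T) = 5.660×1000 / 123.30 = 45.90 mol
n/ν for G = 9.327/1 = 9.327
n/ν for T = 45.90/3 = 15.30
Smallest n/ν is G → limiting reagent.
n(A) = (3/1) × 9.327 = 27.98 mol
mass = 27.98 × 169.10 = 4731 g

4730 g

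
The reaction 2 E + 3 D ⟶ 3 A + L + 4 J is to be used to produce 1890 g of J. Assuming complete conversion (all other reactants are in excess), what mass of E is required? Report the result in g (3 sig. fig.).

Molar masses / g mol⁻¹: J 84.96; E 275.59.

3070 g

n(J) = 1890 / 84.96 = 22.25 mol
n(E) = (2/4) × 22.25 = 11.13 mol
mass = 11.13 × 275.59 = 3067 g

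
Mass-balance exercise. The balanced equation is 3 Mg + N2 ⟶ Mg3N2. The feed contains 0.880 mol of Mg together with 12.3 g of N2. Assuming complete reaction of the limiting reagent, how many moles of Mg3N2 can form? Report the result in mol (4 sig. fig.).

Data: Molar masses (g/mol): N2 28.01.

0.2933 mol

n(Mg) = 0.8800 mol
n(N2) = 12.30 / 28.01 = 0.4391 mol
n/ν for Mg = 0.8800/3 = 0.2933
n/ν for N2 = 0.4391/1 = 0.4391
Smallest n/ν is Mg → limiting reagent.
n(Mg3N2) = (1/3) × 0.8800 = 0.2933 mol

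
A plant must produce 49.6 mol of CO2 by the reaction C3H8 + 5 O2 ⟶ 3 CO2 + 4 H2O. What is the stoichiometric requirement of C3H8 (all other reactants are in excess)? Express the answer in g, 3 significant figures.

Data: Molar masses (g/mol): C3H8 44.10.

729 g

n(CO2) = 49.60 mol
n(C3H8) = (1/3) × 49.60 = 16.53 mol
mass = 16.53 × 44.10 = 729.0 g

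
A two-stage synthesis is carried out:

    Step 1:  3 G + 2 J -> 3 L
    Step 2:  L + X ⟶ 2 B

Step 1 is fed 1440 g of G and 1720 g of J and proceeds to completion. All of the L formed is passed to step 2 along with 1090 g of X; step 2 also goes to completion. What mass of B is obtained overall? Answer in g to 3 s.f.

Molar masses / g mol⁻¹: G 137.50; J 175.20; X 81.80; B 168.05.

3520 g

Step 1:
n(G) = 1440 / 137.50 = 10.47 mol
n(J) = 1720 / 175.20 = 9.817 mol
n/ν for G = 10.47/3 = 3.490
n/ν for J = 9.817/2 = 4.909
Smallest n/ν is G → limiting reagent.
n(L) produced = (3/3) × 10.47 = 10.47 mol
Step 2:
n(L) available = 10.47 mol
n(X) = 1090 / 81.80 = 13.33 mol
n/ν for L = 10.47/1 = 10.47
n/ν for X = 13.33/1 = 13.33
Smallest n/ν is L → limiting reagent.
n(B) = (2/1) × 10.47 = 20.94 mol
mass = 20.94 × 168.05 = 3519 g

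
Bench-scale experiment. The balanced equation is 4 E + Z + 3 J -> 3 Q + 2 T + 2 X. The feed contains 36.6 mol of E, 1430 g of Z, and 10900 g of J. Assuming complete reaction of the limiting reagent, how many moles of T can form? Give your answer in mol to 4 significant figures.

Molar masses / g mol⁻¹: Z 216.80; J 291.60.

13.19 mol

n(E) = 36.60 mol
n(Z) = 1430 / 216.80 = 6.596 mol
n(J) = 10900 / 291.60 = 37.38 mol
n/ν for E = 36.60/4 = 9.150
n/ν for Z = 6.596/1 = 6.596
n/ν for J = 37.38/3 = 12.46
Smallest n/ν is Z → limiting reagent.
n(T) = (2/1) × 6.596 = 13.19 mol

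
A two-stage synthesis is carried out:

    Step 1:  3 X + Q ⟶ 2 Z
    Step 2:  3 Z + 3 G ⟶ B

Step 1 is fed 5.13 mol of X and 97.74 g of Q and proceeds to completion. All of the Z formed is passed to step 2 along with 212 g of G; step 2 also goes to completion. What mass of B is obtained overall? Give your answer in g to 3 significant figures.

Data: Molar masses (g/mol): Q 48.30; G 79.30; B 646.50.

Step 1:
n(X) = 5.130 mol
n(Q) = 97.74 / 48.30 = 2.024 mol
n/ν for X = 5.130/3 = 1.710
n/ν for Q = 2.024/1 = 2.024
Smallest n/ν is X → limiting reagent.
n(Z) produced = (2/3) × 5.130 = 3.420 mol
Step 2:
n(Z) available = 3.420 mol
n(G) = 212.0 / 79.30 = 2.673 mol
n/ν for Z = 3.420/3 = 1.140
n/ν for G = 2.673/3 = 0.8910
Smallest n/ν is G → limiting reagent.
n(B) = (1/3) × 2.673 = 0.8910 mol
mass = 0.8910 × 646.50 = 576.0 g

576 g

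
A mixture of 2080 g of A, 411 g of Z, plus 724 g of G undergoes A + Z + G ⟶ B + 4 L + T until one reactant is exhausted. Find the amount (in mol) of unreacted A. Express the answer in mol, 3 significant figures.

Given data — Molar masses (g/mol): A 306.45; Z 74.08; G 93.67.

1.24 mol

n(A) = 2080 / 306.45 = 6.787 mol
n(Z) = 411.0 / 74.08 = 5.548 mol
n(G) = 724.0 / 93.67 = 7.729 mol
n/ν for A = 6.787/1 = 6.787
n/ν for Z = 5.548/1 = 5.548
n/ν for G = 7.729/1 = 7.729
Smallest n/ν is Z → limiting reagent.
A consumed = (1/1) × 5.548 = 5.548 mol
A remaining = 6.787 − 5.548 = 1.239 mol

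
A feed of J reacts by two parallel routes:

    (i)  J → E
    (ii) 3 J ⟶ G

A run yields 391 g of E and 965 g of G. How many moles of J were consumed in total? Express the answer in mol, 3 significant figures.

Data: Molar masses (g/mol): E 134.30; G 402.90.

10.1 mol

n(E) = 391 / 134.30 = 2.911 mol
n(G) = 965 / 402.90 = 2.395 mol
n(J) via (i) = (1/1)×2.911 = 2.911 mol
n(J) via (ii) = (3/1)×2.395 = 7.185 mol
total n(J) = 2.911 + 7.185 = 10.10 mol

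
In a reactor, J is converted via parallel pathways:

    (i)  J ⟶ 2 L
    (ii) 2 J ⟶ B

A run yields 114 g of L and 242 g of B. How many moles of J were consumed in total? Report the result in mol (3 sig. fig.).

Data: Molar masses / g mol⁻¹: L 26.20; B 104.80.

6.79 mol

n(L) = 114 / 26.20 = 4.351 mol
n(B) = 242 / 104.80 = 2.309 mol
n(J) via (i) = (1/2)×4.351 = 2.176 mol
n(J) via (ii) = (2/1)×2.309 = 4.618 mol
total n(J) = 2.176 + 4.618 = 6.794 mol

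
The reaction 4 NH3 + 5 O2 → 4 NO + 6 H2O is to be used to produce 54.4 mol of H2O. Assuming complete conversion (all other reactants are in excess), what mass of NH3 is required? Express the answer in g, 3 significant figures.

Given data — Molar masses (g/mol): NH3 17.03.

618 g

n(H2O) = 54.40 mol
n(NH3) = (4/6) × 54.40 = 36.27 mol
mass = 36.27 × 17.03 = 617.7 g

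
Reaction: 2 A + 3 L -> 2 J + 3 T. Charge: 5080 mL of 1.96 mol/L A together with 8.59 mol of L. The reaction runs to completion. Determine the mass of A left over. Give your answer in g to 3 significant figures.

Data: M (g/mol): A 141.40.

n(A) = 1.96 × 5080/1000 = 9.957 mol
n(L) = 8.590 mol
n/ν for A = 9.957/2 = 4.979
n/ν for L = 8.590/3 = 2.863
Smallest n/ν is L → limiting reagent.
A consumed = (2/3) × 8.590 = 5.727 mol
A remaining = 9.957 − 5.727 = 4.230 mol
mass = 4.230 × 141.40 = 598.1 g

598 g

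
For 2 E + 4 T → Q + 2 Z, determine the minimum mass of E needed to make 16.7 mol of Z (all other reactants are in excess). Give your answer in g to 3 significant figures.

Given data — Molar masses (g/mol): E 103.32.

1730 g

n(Z) = 16.70 mol
n(E) = (2/2) × 16.70 = 16.70 mol
mass = 16.70 × 103.32 = 1725 g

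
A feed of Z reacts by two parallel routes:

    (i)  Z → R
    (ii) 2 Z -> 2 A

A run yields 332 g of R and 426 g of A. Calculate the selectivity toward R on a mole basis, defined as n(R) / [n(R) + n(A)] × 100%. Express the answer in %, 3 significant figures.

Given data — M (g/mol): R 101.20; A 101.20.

n(R) = 332 / 101.20 = 3.281 mol
n(A) = 426 / 101.20 = 4.209 mol
selectivity = 3.281/(3.281+4.209) × 100 = 43.81 %

43.8 %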